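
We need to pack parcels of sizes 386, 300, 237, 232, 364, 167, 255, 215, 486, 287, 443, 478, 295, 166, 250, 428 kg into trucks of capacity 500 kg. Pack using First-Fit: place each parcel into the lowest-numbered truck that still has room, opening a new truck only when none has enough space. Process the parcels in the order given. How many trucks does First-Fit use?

12

386 kg → truck 1 (remaining 114 kg)
300 kg → truck 2 (remaining 200 kg)
237 kg → truck 3 (remaining 263 kg)
232 kg → truck 3 (remaining 31 kg)
364 kg → truck 4 (remaining 136 kg)
167 kg → truck 2 (remaining 33 kg)
255 kg → truck 5 (remaining 245 kg)
215 kg → truck 5 (remaining 30 kg)
486 kg → truck 6 (remaining 14 kg)
287 kg → truck 7 (remaining 213 kg)
443 kg → truck 8 (remaining 57 kg)
478 kg → truck 9 (remaining 22 kg)
295 kg → truck 10 (remaining 205 kg)
166 kg → truck 7 (remaining 47 kg)
250 kg → truck 11 (remaining 250 kg)
428 kg → truck 12 (remaining 72 kg)
Final trucks: [386] [300,167] [237,232] [364] [255,215] [486] [287,166] [443] [478] [295] [250] [428].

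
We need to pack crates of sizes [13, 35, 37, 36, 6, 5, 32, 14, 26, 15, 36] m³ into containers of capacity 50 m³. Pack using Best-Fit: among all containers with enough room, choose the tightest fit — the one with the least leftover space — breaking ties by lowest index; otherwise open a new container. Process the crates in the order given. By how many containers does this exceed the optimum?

Best-Fit: [13,35] [37,6,5] [36,14] [32,15] [26] [36] → 6 containers.
Total size 255 m³; any packing needs at least ⌈255/50⌉ = 6 containers.
So 6 is already optimal.

0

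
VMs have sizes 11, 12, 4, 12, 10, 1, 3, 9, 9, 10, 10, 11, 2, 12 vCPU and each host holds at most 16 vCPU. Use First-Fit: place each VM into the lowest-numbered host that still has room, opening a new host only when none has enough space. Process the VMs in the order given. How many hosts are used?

10

Put 11 vCPU in host 1; 5 vCPU remain.
Put 12 vCPU in host 2; 4 vCPU remain.
Put 4 vCPU in host 1; 1 vCPU remain.
Put 12 vCPU in host 3; 4 vCPU remain.
Put 10 vCPU in host 4; 6 vCPU remain.
Put 1 vCPU in host 1; 0 vCPU remain.
Put 3 vCPU in host 2; 1 vCPU remain.
Put 9 vCPU in host 5; 7 vCPU remain.
Put 9 vCPU in host 6; 7 vCPU remain.
Put 10 vCPU in host 7; 6 vCPU remain.
Put 10 vCPU in host 8; 6 vCPU remain.
Put 11 vCPU in host 9; 5 vCPU remain.
Put 2 vCPU in host 3; 2 vCPU remain.
Put 12 vCPU in host 10; 4 vCPU remain.
Final hosts: [11,4,1] [12,3] [12,2] [10] [9] [9] [10] [10] [11] [12].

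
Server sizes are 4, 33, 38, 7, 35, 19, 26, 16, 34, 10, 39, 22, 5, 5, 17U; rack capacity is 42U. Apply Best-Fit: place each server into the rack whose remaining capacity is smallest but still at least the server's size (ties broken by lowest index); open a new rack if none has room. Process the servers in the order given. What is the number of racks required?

4U → rack 1 (remaining 38U)
33U → rack 1 (remaining 5U)
38U → rack 2 (remaining 4U)
7U → rack 3 (remaining 35U)
35U → rack 3 (remaining 0U)
19U → rack 4 (remaining 23U)
26U → rack 5 (remaining 16U)
16U → rack 5 (remaining 0U)
34U → rack 6 (remaining 8U)
10U → rack 4 (remaining 13U)
39U → rack 7 (remaining 3U)
22U → rack 8 (remaining 20U)
5U → rack 1 (remaining 0U)
5U → rack 6 (remaining 3U)
17U → rack 8 (remaining 3U)

8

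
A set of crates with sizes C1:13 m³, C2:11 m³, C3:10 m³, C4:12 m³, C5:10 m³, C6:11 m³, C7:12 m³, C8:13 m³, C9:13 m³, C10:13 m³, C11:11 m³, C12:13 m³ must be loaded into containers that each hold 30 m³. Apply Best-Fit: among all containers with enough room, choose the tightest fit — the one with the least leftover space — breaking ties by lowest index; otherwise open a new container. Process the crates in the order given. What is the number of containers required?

6

container 1: place C1 (13 m³), 17 m³ left
container 1: place C2 (11 m³), 6 m³ left
container 2: place C3 (10 m³), 20 m³ left
container 2: place C4 (12 m³), 8 m³ left
container 3: place C5 (10 m³), 20 m³ left
container 3: place C6 (11 m³), 9 m³ left
container 4: place C7 (12 m³), 18 m³ left
container 4: place C8 (13 m³), 5 m³ left
container 5: place C9 (13 m³), 17 m³ left
container 5: place C10 (13 m³), 4 m³ left
container 6: place C11 (11 m³), 19 m³ left
container 6: place C12 (13 m³), 6 m³ left
Final containers: [13,11] [10,12] [10,11] [12,13] [13,13] [11,13].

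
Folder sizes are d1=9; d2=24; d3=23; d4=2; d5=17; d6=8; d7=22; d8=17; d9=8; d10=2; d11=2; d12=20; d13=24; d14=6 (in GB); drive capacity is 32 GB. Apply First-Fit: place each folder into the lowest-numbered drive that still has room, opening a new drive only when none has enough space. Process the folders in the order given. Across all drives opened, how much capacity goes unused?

40

d1 (9 GB) → drive 1 (remaining 23 GB)
d2 (24 GB) → drive 2 (remaining 8 GB)
d3 (23 GB) → drive 1 (remaining 0 GB)
d4 (2 GB) → drive 2 (remaining 6 GB)
d5 (17 GB) → drive 3 (remaining 15 GB)
d6 (8 GB) → drive 3 (remaining 7 GB)
d7 (22 GB) → drive 4 (remaining 10 GB)
d8 (17 GB) → drive 5 (remaining 15 GB)
d9 (8 GB) → drive 4 (remaining 2 GB)
d10 (2 GB) → drive 2 (remaining 4 GB)
d11 (2 GB) → drive 2 (remaining 2 GB)
d12 (20 GB) → drive 6 (remaining 12 GB)
d13 (24 GB) → drive 7 (remaining 8 GB)
d14 (6 GB) → drive 3 (remaining 1 GB)
7 drives × 32 GB = 224 GB; used 184 GB; unused 40 GB.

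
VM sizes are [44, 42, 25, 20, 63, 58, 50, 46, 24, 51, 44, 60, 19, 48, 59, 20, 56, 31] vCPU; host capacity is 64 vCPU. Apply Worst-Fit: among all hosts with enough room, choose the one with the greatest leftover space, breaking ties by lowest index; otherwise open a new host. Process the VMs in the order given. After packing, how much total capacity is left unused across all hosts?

host 1: place 44 vCPU, 20 vCPU left
host 2: place 42 vCPU, 22 vCPU left
host 3: place 25 vCPU, 39 vCPU left
host 3: place 20 vCPU, 19 vCPU left
host 4: place 63 vCPU, 1 vCPU left
host 5: place 58 vCPU, 6 vCPU left
host 6: place 50 vCPU, 14 vCPU left
host 7: place 46 vCPU, 18 vCPU left
host 8: place 24 vCPU, 40 vCPU left
host 9: place 51 vCPU, 13 vCPU left
host 10: place 44 vCPU, 20 vCPU left
host 11: place 60 vCPU, 4 vCPU left
host 8: place 19 vCPU, 21 vCPU left
host 12: place 48 vCPU, 16 vCPU left
host 13: place 59 vCPU, 5 vCPU left
host 2: place 20 vCPU, 2 vCPU left
host 14: place 56 vCPU, 8 vCPU left
host 15: place 31 vCPU, 33 vCPU left
15 hosts × 64 vCPU = 960 vCPU; used 760 vCPU; unused 200 vCPU.

200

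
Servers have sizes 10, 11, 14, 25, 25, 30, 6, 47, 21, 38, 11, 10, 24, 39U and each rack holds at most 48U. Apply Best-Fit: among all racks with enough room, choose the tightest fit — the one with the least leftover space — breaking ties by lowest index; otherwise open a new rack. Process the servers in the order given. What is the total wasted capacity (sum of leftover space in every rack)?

Put 10U in rack 1; 38U remain.
Put 11U in rack 1; 27U remain.
Put 14U in rack 1; 13U remain.
Put 25U in rack 2; 23U remain.
Put 25U in rack 3; 23U remain.
Put 30U in rack 4; 18U remain.
Put 6U in rack 1; 7U remain.
Put 47U in rack 5; 1U remain.
Put 21U in rack 2; 2U remain.
Put 38U in rack 6; 10U remain.
Put 11U in rack 4; 7U remain.
Put 10U in rack 6; 0U remain.
Put 24U in rack 7; 24U remain.
Put 39U in rack 8; 9U remain.
8 racks × 48U = 384U; used 311U; unused 73U.

73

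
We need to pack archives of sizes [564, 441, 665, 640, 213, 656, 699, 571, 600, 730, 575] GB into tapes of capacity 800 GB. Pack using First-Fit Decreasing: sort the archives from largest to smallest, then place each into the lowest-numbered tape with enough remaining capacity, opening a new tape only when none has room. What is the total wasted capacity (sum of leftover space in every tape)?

Sorted descending: 730, 699, 665, 656, 640, 600, 575, 571, 564, 441, 213.
Put 730 GB in tape 1; 70 GB remain.
Put 699 GB in tape 2; 101 GB remain.
Put 665 GB in tape 3; 135 GB remain.
Put 656 GB in tape 4; 144 GB remain.
Put 640 GB in tape 5; 160 GB remain.
Put 600 GB in tape 6; 200 GB remain.
Put 575 GB in tape 7; 225 GB remain.
Put 571 GB in tape 8; 229 GB remain.
Put 564 GB in tape 9; 236 GB remain.
Put 441 GB in tape 10; 359 GB remain.
Put 213 GB in tape 7; 12 GB remain.
10 tapes × 800 GB = 8000 GB; used 6354 GB; unused 1646 GB.

1646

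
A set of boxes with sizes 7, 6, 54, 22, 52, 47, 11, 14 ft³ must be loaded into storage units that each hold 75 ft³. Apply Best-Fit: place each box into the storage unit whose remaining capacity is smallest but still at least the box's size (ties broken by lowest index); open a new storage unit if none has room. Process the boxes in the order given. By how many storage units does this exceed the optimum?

0

Best-Fit: [7,6,54] [22,52] [47,11,14] → 3 storage units.
Total size 213 ft³; any packing needs at least ⌈213/75⌉ = 3 storage units.
So 3 is already optimal.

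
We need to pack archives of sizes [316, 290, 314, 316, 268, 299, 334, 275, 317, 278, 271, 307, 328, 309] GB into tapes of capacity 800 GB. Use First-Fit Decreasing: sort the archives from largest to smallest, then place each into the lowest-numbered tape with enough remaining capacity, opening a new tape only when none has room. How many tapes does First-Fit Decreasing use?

Sorted descending: 334, 328, 317, 316, 316, 314, 309, 307, 299, 290, 278, 275, 271, 268.
tape 1: place 334 GB, 466 GB left
tape 1: place 328 GB, 138 GB left
tape 2: place 317 GB, 483 GB left
tape 2: place 316 GB, 167 GB left
tape 3: place 316 GB, 484 GB left
tape 3: place 314 GB, 170 GB left
tape 4: place 309 GB, 491 GB left
tape 4: place 307 GB, 184 GB left
tape 5: place 299 GB, 501 GB left
tape 5: place 290 GB, 211 GB left
tape 6: place 278 GB, 522 GB left
tape 6: place 275 GB, 247 GB left
tape 7: place 271 GB, 529 GB left
tape 7: place 268 GB, 261 GB left

7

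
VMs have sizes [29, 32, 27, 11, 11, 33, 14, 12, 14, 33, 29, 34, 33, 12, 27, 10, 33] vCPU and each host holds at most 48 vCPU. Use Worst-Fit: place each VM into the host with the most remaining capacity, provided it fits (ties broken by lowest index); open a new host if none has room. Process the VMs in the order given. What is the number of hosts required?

29 vCPU → host 1 (remaining 19 vCPU)
32 vCPU → host 2 (remaining 16 vCPU)
27 vCPU → host 3 (remaining 21 vCPU)
11 vCPU → host 3 (remaining 10 vCPU)
11 vCPU → host 1 (remaining 8 vCPU)
33 vCPU → host 4 (remaining 15 vCPU)
14 vCPU → host 2 (remaining 2 vCPU)
12 vCPU → host 4 (remaining 3 vCPU)
14 vCPU → host 5 (remaining 34 vCPU)
33 vCPU → host 5 (remaining 1 vCPU)
29 vCPU → host 6 (remaining 19 vCPU)
34 vCPU → host 7 (remaining 14 vCPU)
33 vCPU → host 8 (remaining 15 vCPU)
12 vCPU → host 6 (remaining 7 vCPU)
27 vCPU → host 9 (remaining 21 vCPU)
10 vCPU → host 9 (remaining 11 vCPU)
33 vCPU → host 10 (remaining 15 vCPU)

10 hosts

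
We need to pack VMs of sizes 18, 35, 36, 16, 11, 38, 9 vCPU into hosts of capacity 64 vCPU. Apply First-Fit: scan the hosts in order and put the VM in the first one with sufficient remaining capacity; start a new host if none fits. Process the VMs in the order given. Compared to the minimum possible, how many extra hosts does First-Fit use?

0

First-Fit: [18,35,11] [36,16,9] [38] → 3 hosts.
Total size 163 vCPU; any packing needs at least ⌈163/64⌉ = 3 hosts.
So 3 is already optimal.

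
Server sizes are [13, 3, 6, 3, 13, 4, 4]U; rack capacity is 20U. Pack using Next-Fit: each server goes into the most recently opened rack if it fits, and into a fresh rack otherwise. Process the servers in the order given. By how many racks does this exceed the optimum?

1

Next-Fit: [13,3] [6,3] [13,4] [4] → 4 racks.
Total size 46U; any packing needs at least ⌈46/20⌉ = 3 racks.
An optimal packing achieves that bound: [13,6] [13,4,3] [4,3] → 3 racks.
Excess: 4 − 3 = 1.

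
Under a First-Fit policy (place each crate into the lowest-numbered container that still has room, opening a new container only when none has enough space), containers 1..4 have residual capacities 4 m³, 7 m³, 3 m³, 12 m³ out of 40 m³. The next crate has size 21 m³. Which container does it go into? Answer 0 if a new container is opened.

0

No container has ≥ 21 m³ free, so a new container is opened.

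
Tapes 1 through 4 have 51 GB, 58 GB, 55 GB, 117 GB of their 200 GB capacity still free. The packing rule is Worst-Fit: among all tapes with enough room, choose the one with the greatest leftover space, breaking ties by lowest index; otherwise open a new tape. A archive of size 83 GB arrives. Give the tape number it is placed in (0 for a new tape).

Tapes with room: tape 4 (117 GB).
Most room is tape 4 with 117 GB free.

4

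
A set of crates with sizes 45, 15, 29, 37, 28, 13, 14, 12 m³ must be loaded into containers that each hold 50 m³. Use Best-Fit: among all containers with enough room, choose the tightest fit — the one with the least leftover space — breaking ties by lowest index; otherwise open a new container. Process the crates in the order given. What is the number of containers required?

container 1: place 45 m³, 5 m³ left
container 2: place 15 m³, 35 m³ left
container 2: place 29 m³, 6 m³ left
container 3: place 37 m³, 13 m³ left
container 4: place 28 m³, 22 m³ left
container 3: place 13 m³, 0 m³ left
container 4: place 14 m³, 8 m³ left
container 5: place 12 m³, 38 m³ left
Final containers: [45] [15,29] [37,13] [28,14] [12].

5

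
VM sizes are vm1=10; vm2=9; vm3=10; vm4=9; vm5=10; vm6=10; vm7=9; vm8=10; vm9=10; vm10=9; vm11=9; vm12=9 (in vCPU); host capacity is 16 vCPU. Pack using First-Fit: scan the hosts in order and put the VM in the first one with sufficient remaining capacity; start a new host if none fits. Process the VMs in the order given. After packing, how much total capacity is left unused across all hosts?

78

vm1 (10 vCPU) → host 1 (remaining 6 vCPU)
vm2 (9 vCPU) → host 2 (remaining 7 vCPU)
vm3 (10 vCPU) → host 3 (remaining 6 vCPU)
vm4 (9 vCPU) → host 4 (remaining 7 vCPU)
vm5 (10 vCPU) → host 5 (remaining 6 vCPU)
vm6 (10 vCPU) → host 6 (remaining 6 vCPU)
vm7 (9 vCPU) → host 7 (remaining 7 vCPU)
vm8 (10 vCPU) → host 8 (remaining 6 vCPU)
vm9 (10 vCPU) → host 9 (remaining 6 vCPU)
vm10 (9 vCPU) → host 10 (remaining 7 vCPU)
vm11 (9 vCPU) → host 11 (remaining 7 vCPU)
vm12 (9 vCPU) → host 12 (remaining 7 vCPU)
12 hosts × 16 vCPU = 192 vCPU; used 114 vCPU; unused 78 vCPU.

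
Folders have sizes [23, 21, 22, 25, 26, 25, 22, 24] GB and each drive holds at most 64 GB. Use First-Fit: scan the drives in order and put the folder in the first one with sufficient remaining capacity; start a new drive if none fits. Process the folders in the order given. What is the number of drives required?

Put 23 GB in drive 1; 41 GB remain.
Put 21 GB in drive 1; 20 GB remain.
Put 22 GB in drive 2; 42 GB remain.
Put 25 GB in drive 2; 17 GB remain.
Put 26 GB in drive 3; 38 GB remain.
Put 25 GB in drive 3; 13 GB remain.
Put 22 GB in drive 4; 42 GB remain.
Put 24 GB in drive 4; 18 GB remain.
Final drives: [23,21] [22,25] [26,25] [22,24].

4 drives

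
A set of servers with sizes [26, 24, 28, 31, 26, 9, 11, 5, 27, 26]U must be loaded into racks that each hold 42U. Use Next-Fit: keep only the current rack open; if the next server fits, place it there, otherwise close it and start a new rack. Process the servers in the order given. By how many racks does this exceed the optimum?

Next-Fit: [26] [24] [28] [31] [26,9] [11,5] [27] [26] → 8 racks.
7 servers exceed 21U (half the capacity), and no two of those can share a rack, so at least 7 racks are needed.
An optimal packing achieves that bound: [31,11] [28,9,5] [27] [26] [26] [26] [24] → 7 racks.
Excess: 8 − 7 = 1.

1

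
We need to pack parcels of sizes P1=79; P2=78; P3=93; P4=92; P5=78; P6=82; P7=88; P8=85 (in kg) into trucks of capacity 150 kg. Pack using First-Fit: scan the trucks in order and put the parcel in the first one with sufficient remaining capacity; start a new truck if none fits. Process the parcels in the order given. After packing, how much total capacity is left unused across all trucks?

525

truck 1: place P1 (79 kg), 71 kg left
truck 2: place P2 (78 kg), 72 kg left
truck 3: place P3 (93 kg), 57 kg left
truck 4: place P4 (92 kg), 58 kg left
truck 5: place P5 (78 kg), 72 kg left
truck 6: place P6 (82 kg), 68 kg left
truck 7: place P7 (88 kg), 62 kg left
truck 8: place P8 (85 kg), 65 kg left
8 trucks × 150 kg = 1200 kg; used 675 kg; unused 525 kg.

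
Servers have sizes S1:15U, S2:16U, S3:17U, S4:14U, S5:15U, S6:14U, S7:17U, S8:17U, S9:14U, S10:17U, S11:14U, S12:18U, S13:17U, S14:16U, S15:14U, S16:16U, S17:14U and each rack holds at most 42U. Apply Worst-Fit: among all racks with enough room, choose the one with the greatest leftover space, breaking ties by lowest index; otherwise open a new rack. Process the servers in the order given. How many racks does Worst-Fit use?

9 racks

rack 1: place S1 (15U), 27U left
rack 1: place S2 (16U), 11U left
rack 2: place S3 (17U), 25U left
rack 2: place S4 (14U), 11U left
rack 3: place S5 (15U), 27U left
rack 3: place S6 (14U), 13U left
rack 4: place S7 (17U), 25U left
rack 4: place S8 (17U), 8U left
rack 5: place S9 (14U), 28U left
rack 5: place S10 (17U), 11U left
rack 6: place S11 (14U), 28U left
rack 6: place S12 (18U), 10U left
rack 7: place S13 (17U), 25U left
rack 7: place S14 (16U), 9U left
rack 8: place S15 (14U), 28U left
rack 8: place S16 (16U), 12U left
rack 9: place S17 (14U), 28U left
Final racks: [15,16] [17,14] [15,14] [17,17] [14,17] [14,18] [17,16] [14,16] [14].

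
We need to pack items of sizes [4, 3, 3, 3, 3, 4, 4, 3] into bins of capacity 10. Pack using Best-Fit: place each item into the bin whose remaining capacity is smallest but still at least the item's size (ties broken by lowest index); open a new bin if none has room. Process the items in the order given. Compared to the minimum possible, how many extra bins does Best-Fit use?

Best-Fit: [4,3,3] [3,3,4] [4,3] → 3 bins.
Total size 27; any packing needs at least ⌈27/10⌉ = 3 bins.
So 3 is already optimal.

0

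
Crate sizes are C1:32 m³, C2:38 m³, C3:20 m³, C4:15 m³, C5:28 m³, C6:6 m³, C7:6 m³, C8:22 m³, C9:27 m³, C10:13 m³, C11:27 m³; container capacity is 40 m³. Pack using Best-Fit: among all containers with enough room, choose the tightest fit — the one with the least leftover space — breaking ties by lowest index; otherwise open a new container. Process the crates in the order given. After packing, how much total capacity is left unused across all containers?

container 1: place C1 (32 m³), 8 m³ left
container 2: place C2 (38 m³), 2 m³ left
container 3: place C3 (20 m³), 20 m³ left
container 3: place C4 (15 m³), 5 m³ left
container 4: place C5 (28 m³), 12 m³ left
container 1: place C6 (6 m³), 2 m³ left
container 4: place C7 (6 m³), 6 m³ left
container 5: place C8 (22 m³), 18 m³ left
container 6: place C9 (27 m³), 13 m³ left
container 6: place C10 (13 m³), 0 m³ left
container 7: place C11 (27 m³), 13 m³ left
7 containers × 40 m³ = 280 m³; used 234 m³; unused 46 m³.

46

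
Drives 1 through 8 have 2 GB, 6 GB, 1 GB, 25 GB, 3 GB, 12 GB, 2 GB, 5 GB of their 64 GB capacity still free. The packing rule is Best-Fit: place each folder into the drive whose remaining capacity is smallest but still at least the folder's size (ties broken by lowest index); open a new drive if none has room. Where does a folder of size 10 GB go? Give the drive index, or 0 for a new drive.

6

Drives with room: drive 4 (25 GB), drive 6 (12 GB).
Tightest fit is drive 6 with 12 GB free.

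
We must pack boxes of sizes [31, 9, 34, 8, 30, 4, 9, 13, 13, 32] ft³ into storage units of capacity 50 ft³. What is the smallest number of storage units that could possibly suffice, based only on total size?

Total size = 31 + 9 + 34 + 8 + 30 + 4 + 9 + 13 + 13 + 32 = 183 ft³.
⌈183 / 50⌉ = 4.

4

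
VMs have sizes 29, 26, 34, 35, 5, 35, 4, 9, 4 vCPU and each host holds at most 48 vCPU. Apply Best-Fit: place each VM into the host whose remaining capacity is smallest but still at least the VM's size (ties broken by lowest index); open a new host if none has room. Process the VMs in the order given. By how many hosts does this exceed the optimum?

Best-Fit: [29] [26] [34] [35,5,4,4] [35,9] → 5 hosts.
5 VMs exceed 24 vCPU (half the capacity), and no two of those can share a host, so at least 5 hosts are needed.
So 5 is already optimal.

0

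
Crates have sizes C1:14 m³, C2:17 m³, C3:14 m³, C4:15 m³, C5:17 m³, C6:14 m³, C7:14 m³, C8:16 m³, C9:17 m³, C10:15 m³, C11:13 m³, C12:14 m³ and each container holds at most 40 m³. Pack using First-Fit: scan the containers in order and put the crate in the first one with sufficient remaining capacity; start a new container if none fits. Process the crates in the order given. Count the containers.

container 1: place C1 (14 m³), 26 m³ left
container 1: place C2 (17 m³), 9 m³ left
container 2: place C3 (14 m³), 26 m³ left
container 2: place C4 (15 m³), 11 m³ left
container 3: place C5 (17 m³), 23 m³ left
container 3: place C6 (14 m³), 9 m³ left
container 4: place C7 (14 m³), 26 m³ left
container 4: place C8 (16 m³), 10 m³ left
container 5: place C9 (17 m³), 23 m³ left
container 5: place C10 (15 m³), 8 m³ left
container 6: place C11 (13 m³), 27 m³ left
container 6: place C12 (14 m³), 13 m³ left

6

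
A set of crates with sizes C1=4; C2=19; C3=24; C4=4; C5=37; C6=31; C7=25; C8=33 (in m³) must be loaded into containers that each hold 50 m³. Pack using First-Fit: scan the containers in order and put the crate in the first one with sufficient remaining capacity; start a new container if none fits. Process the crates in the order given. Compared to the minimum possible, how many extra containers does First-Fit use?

1

First-Fit: [4,19,24] [4,37] [31] [25] [33] → 5 containers.
Total size 177 m³; any packing needs at least ⌈177/50⌉ = 4 containers.
An optimal packing achieves that bound: [37,4,4] [33] [31,19] [25,24] → 4 containers.
Excess: 5 − 4 = 1.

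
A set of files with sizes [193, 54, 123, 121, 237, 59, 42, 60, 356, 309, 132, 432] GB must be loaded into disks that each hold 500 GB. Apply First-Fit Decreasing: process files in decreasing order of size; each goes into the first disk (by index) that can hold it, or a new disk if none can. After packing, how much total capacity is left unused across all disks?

382

Sorted descending: 432, 356, 309, 237, 193, 132, 123, 121, 60, 59, 54, 42.
Put 432 GB in disk 1; 68 GB remain.
Put 356 GB in disk 2; 144 GB remain.
Put 309 GB in disk 3; 191 GB remain.
Put 237 GB in disk 4; 263 GB remain.
Put 193 GB in disk 4; 70 GB remain.
Put 132 GB in disk 2; 12 GB remain.
Put 123 GB in disk 3; 68 GB remain.
Put 121 GB in disk 5; 379 GB remain.
Put 60 GB in disk 1; 8 GB remain.
Put 59 GB in disk 3; 9 GB remain.
Put 54 GB in disk 4; 16 GB remain.
Put 42 GB in disk 5; 337 GB remain.
5 disks × 500 GB = 2500 GB; used 2118 GB; unused 382 GB.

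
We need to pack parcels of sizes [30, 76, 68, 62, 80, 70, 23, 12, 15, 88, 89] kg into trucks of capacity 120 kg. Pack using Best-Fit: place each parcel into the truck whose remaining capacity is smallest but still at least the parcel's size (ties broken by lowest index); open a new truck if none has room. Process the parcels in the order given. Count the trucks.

7

30 kg → truck 1 (remaining 90 kg)
76 kg → truck 1 (remaining 14 kg)
68 kg → truck 2 (remaining 52 kg)
62 kg → truck 3 (remaining 58 kg)
80 kg → truck 4 (remaining 40 kg)
70 kg → truck 5 (remaining 50 kg)
23 kg → truck 4 (remaining 17 kg)
12 kg → truck 1 (remaining 2 kg)
15 kg → truck 4 (remaining 2 kg)
88 kg → truck 6 (remaining 32 kg)
89 kg → truck 7 (remaining 31 kg)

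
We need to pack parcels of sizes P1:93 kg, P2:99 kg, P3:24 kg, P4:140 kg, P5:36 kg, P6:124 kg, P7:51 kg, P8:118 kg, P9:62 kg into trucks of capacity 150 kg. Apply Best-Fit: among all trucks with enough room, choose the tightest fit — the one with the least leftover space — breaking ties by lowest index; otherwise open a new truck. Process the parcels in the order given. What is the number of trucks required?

6

truck 1: place P1 (93 kg), 57 kg left
truck 2: place P2 (99 kg), 51 kg left
truck 2: place P3 (24 kg), 27 kg left
truck 3: place P4 (140 kg), 10 kg left
truck 1: place P5 (36 kg), 21 kg left
truck 4: place P6 (124 kg), 26 kg left
truck 5: place P7 (51 kg), 99 kg left
truck 6: place P8 (118 kg), 32 kg left
truck 5: place P9 (62 kg), 37 kg left
Final trucks: [93,36] [99,24] [140] [124] [51,62] [118].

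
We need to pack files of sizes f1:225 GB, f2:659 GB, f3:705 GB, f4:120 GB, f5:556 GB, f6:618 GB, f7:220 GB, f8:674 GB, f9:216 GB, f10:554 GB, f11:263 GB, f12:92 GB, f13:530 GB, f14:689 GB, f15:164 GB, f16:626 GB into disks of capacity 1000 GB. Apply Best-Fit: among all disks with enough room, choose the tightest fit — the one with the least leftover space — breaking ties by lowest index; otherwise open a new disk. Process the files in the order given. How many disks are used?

9

disk 1: place f1 (225 GB), 775 GB left
disk 1: place f2 (659 GB), 116 GB left
disk 2: place f3 (705 GB), 295 GB left
disk 2: place f4 (120 GB), 175 GB left
disk 3: place f5 (556 GB), 444 GB left
disk 4: place f6 (618 GB), 382 GB left
disk 4: place f7 (220 GB), 162 GB left
disk 5: place f8 (674 GB), 326 GB left
disk 5: place f9 (216 GB), 110 GB left
disk 6: place f10 (554 GB), 446 GB left
disk 3: place f11 (263 GB), 181 GB left
disk 5: place f12 (92 GB), 18 GB left
disk 7: place f13 (530 GB), 470 GB left
disk 8: place f14 (689 GB), 311 GB left
disk 2: place f15 (164 GB), 11 GB left
disk 9: place f16 (626 GB), 374 GB left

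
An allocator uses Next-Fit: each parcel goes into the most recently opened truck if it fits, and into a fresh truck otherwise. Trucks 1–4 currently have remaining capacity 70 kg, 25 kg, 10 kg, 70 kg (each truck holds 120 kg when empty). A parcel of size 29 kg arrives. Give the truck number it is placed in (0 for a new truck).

Next-Fit only looks at truck 4, which has 70 kg free.
29 kg fits there.

4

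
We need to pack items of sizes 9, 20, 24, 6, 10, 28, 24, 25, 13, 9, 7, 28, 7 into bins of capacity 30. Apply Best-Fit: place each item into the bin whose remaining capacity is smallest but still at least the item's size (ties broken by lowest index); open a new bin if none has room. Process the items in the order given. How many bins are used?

bin 1: place 9, 21 left
bin 1: place 20, 1 left
bin 2: place 24, 6 left
bin 2: place 6, 0 left
bin 3: place 10, 20 left
bin 4: place 28, 2 left
bin 5: place 24, 6 left
bin 6: place 25, 5 left
bin 3: place 13, 7 left
bin 7: place 9, 21 left
bin 3: place 7, 0 left
bin 8: place 28, 2 left
bin 7: place 7, 14 left
Final bins: [9,20] [24,6] [10,13,7] [28] [24] [25] [9,7] [28].

8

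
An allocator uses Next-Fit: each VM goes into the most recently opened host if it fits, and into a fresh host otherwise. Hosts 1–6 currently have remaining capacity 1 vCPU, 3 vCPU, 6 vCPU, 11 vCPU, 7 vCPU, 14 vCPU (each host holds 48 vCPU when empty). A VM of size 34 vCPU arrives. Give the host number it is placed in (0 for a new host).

Next-Fit only looks at host 6, which has 14 vCPU free.
34 vCPU does not fit, so a new host is opened.

0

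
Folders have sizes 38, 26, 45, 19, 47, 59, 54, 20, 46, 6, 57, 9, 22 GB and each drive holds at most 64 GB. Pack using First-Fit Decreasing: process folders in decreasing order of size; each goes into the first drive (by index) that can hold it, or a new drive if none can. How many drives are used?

8

Sorted descending: 59, 57, 54, 47, 46, 45, 38, 26, 22, 20, 19, 9, 6.
59 GB → drive 1 (remaining 5 GB)
57 GB → drive 2 (remaining 7 GB)
54 GB → drive 3 (remaining 10 GB)
47 GB → drive 4 (remaining 17 GB)
46 GB → drive 5 (remaining 18 GB)
45 GB → drive 6 (remaining 19 GB)
38 GB → drive 7 (remaining 26 GB)
26 GB → drive 7 (remaining 0 GB)
22 GB → drive 8 (remaining 42 GB)
20 GB → drive 8 (remaining 22 GB)
19 GB → drive 6 (remaining 0 GB)
9 GB → drive 3 (remaining 1 GB)
6 GB → drive 2 (remaining 1 GB)
Final drives: [59] [57,6] [54,9] [47] [46] [45,19] [38,26] [22,20].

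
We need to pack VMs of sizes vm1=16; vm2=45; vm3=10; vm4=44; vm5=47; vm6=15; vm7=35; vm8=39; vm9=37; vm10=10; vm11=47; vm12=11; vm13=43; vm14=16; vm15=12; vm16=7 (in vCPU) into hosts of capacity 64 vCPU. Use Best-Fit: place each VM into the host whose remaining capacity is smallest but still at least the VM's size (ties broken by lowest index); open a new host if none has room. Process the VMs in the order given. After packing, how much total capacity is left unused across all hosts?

host 1: place vm1 (16 vCPU), 48 vCPU left
host 1: place vm2 (45 vCPU), 3 vCPU left
host 2: place vm3 (10 vCPU), 54 vCPU left
host 2: place vm4 (44 vCPU), 10 vCPU left
host 3: place vm5 (47 vCPU), 17 vCPU left
host 3: place vm6 (15 vCPU), 2 vCPU left
host 4: place vm7 (35 vCPU), 29 vCPU left
host 5: place vm8 (39 vCPU), 25 vCPU left
host 6: place vm9 (37 vCPU), 27 vCPU left
host 2: place vm10 (10 vCPU), 0 vCPU left
host 7: place vm11 (47 vCPU), 17 vCPU left
host 7: place vm12 (11 vCPU), 6 vCPU left
host 8: place vm13 (43 vCPU), 21 vCPU left
host 8: place vm14 (16 vCPU), 5 vCPU left
host 5: place vm15 (12 vCPU), 13 vCPU left
host 5: place vm16 (7 vCPU), 6 vCPU left
8 hosts × 64 vCPU = 512 vCPU; used 434 vCPU; unused 78 vCPU.

78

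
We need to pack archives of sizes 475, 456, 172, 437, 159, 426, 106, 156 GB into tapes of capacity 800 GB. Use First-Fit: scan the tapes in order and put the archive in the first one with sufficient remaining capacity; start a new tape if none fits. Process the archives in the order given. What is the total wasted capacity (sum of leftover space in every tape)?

Put 475 GB in tape 1; 325 GB remain.
Put 456 GB in tape 2; 344 GB remain.
Put 172 GB in tape 1; 153 GB remain.
Put 437 GB in tape 3; 363 GB remain.
Put 159 GB in tape 2; 185 GB remain.
Put 426 GB in tape 4; 374 GB remain.
Put 106 GB in tape 1; 47 GB remain.
Put 156 GB in tape 2; 29 GB remain.
4 tapes × 800 GB = 3200 GB; used 2387 GB; unused 813 GB.

813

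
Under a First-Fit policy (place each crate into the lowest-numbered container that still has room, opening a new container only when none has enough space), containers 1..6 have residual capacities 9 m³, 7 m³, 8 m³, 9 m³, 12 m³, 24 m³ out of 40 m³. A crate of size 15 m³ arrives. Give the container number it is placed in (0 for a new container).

Containers with room: container 6 (24 m³).
The first with room is container 6.

6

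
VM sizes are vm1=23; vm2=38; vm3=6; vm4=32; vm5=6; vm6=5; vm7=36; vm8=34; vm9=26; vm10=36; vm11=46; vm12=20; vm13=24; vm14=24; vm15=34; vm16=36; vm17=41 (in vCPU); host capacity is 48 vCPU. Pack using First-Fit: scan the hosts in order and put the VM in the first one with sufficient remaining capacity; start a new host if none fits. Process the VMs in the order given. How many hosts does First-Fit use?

vm1 (23 vCPU) → host 1 (remaining 25 vCPU)
vm2 (38 vCPU) → host 2 (remaining 10 vCPU)
vm3 (6 vCPU) → host 1 (remaining 19 vCPU)
vm4 (32 vCPU) → host 3 (remaining 16 vCPU)
vm5 (6 vCPU) → host 1 (remaining 13 vCPU)
vm6 (5 vCPU) → host 1 (remaining 8 vCPU)
vm7 (36 vCPU) → host 4 (remaining 12 vCPU)
vm8 (34 vCPU) → host 5 (remaining 14 vCPU)
vm9 (26 vCPU) → host 6 (remaining 22 vCPU)
vm10 (36 vCPU) → host 7 (remaining 12 vCPU)
vm11 (46 vCPU) → host 8 (remaining 2 vCPU)
vm12 (20 vCPU) → host 6 (remaining 2 vCPU)
vm13 (24 vCPU) → host 9 (remaining 24 vCPU)
vm14 (24 vCPU) → host 9 (remaining 0 vCPU)
vm15 (34 vCPU) → host 10 (remaining 14 vCPU)
vm16 (36 vCPU) → host 11 (remaining 12 vCPU)
vm17 (41 vCPU) → host 12 (remaining 7 vCPU)

12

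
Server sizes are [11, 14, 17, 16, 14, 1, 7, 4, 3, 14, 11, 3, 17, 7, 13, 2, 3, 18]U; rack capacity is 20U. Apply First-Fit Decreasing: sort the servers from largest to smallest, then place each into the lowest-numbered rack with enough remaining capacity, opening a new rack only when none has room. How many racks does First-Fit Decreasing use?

10

Sorted descending: 18, 17, 17, 16, 14, 14, 14, 13, 11, 11, 7, 7, 4, 3, 3, 3, 2, 1.
18U → rack 1 (remaining 2U)
17U → rack 2 (remaining 3U)
17U → rack 3 (remaining 3U)
16U → rack 4 (remaining 4U)
14U → rack 5 (remaining 6U)
14U → rack 6 (remaining 6U)
14U → rack 7 (remaining 6U)
13U → rack 8 (remaining 7U)
11U → rack 9 (remaining 9U)
11U → rack 10 (remaining 9U)
7U → rack 8 (remaining 0U)
7U → rack 9 (remaining 2U)
4U → rack 4 (remaining 0U)
3U → rack 2 (remaining 0U)
3U → rack 3 (remaining 0U)
3U → rack 5 (remaining 3U)
2U → rack 1 (remaining 0U)
1U → rack 5 (remaining 2U)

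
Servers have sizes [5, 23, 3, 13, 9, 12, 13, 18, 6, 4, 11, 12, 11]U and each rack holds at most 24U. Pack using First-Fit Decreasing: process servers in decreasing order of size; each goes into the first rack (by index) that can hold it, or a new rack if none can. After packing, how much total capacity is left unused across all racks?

4

Sorted descending: 23, 18, 13, 13, 12, 12, 11, 11, 9, 6, 5, 4, 3.
Put 23U in rack 1; 1U remain.
Put 18U in rack 2; 6U remain.
Put 13U in rack 3; 11U remain.
Put 13U in rack 4; 11U remain.
Put 12U in rack 5; 12U remain.
Put 12U in rack 5; 0U remain.
Put 11U in rack 3; 0U remain.
Put 11U in rack 4; 0U remain.
Put 9U in rack 6; 15U remain.
Put 6U in rack 2; 0U remain.
Put 5U in rack 6; 10U remain.
Put 4U in rack 6; 6U remain.
Put 3U in rack 6; 3U remain.
6 racks × 24U = 144U; used 140U; unused 4U.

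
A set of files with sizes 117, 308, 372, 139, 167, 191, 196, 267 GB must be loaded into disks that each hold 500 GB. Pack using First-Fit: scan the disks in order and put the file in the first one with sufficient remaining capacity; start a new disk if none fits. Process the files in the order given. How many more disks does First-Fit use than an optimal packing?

0

First-Fit: [117,308] [372] [139,167,191] [196,267] → 4 disks.
Total size 1757 GB; any packing needs at least ⌈1757/500⌉ = 4 disks.
So 4 is already optimal.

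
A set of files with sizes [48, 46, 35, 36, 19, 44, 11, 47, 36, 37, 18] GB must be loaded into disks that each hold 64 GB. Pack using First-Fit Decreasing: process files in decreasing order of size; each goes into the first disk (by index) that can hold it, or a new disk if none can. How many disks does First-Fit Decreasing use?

8 disks

Sorted descending: 48, 47, 46, 44, 37, 36, 36, 35, 19, 18, 11.
Put 48 GB in disk 1; 16 GB remain.
Put 47 GB in disk 2; 17 GB remain.
Put 46 GB in disk 3; 18 GB remain.
Put 44 GB in disk 4; 20 GB remain.
Put 37 GB in disk 5; 27 GB remain.
Put 36 GB in disk 6; 28 GB remain.
Put 36 GB in disk 7; 28 GB remain.
Put 35 GB in disk 8; 29 GB remain.
Put 19 GB in disk 4; 1 GB remain.
Put 18 GB in disk 3; 0 GB remain.
Put 11 GB in disk 1; 5 GB remain.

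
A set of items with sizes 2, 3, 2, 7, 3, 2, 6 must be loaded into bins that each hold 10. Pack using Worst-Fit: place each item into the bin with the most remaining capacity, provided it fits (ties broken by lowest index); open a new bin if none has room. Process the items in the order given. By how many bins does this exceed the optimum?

0

Worst-Fit: [2,3,2,3] [7,2] [6] → 3 bins.
Total size 25; any packing needs at least ⌈25/10⌉ = 3 bins.
So 3 is already optimal.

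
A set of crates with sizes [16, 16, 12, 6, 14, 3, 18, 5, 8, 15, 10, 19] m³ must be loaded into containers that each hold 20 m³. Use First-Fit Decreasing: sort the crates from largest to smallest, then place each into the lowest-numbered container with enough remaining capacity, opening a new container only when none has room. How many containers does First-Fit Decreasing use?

Sorted descending: 19, 18, 16, 16, 15, 14, 12, 10, 8, 6, 5, 3.
Put 19 m³ in container 1; 1 m³ remain.
Put 18 m³ in container 2; 2 m³ remain.
Put 16 m³ in container 3; 4 m³ remain.
Put 16 m³ in container 4; 4 m³ remain.
Put 15 m³ in container 5; 5 m³ remain.
Put 14 m³ in container 6; 6 m³ remain.
Put 12 m³ in container 7; 8 m³ remain.
Put 10 m³ in container 8; 10 m³ remain.
Put 8 m³ in container 7; 0 m³ remain.
Put 6 m³ in container 6; 0 m³ remain.
Put 5 m³ in container 5; 0 m³ remain.
Put 3 m³ in container 3; 1 m³ remain.

8 containers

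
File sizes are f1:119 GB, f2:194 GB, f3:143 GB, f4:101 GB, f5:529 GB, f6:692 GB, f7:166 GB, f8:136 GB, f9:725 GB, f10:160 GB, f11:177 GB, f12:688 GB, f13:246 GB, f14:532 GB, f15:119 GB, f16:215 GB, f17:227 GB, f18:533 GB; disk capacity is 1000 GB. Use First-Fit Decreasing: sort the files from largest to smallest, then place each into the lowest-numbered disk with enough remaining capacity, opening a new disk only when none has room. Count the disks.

7 disks

Sorted descending: 725, 692, 688, 533, 532, 529, 246, 227, 215, 194, 177, 166, 160, 143, 136, 119, 119, 101.
725 GB → disk 1 (remaining 275 GB)
692 GB → disk 2 (remaining 308 GB)
688 GB → disk 3 (remaining 312 GB)
533 GB → disk 4 (remaining 467 GB)
532 GB → disk 5 (remaining 468 GB)
529 GB → disk 6 (remaining 471 GB)
246 GB → disk 1 (remaining 29 GB)
227 GB → disk 2 (remaining 81 GB)
215 GB → disk 3 (remaining 97 GB)
194 GB → disk 4 (remaining 273 GB)
177 GB → disk 4 (remaining 96 GB)
166 GB → disk 5 (remaining 302 GB)
160 GB → disk 5 (remaining 142 GB)
143 GB → disk 6 (remaining 328 GB)
136 GB → disk 5 (remaining 6 GB)
119 GB → disk 6 (remaining 209 GB)
119 GB → disk 6 (remaining 90 GB)
101 GB → disk 7 (remaining 899 GB)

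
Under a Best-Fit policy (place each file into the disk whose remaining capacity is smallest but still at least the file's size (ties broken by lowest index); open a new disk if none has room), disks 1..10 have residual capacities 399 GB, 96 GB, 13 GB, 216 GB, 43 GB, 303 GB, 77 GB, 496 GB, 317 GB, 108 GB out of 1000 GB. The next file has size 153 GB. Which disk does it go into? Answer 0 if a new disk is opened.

Disks with room: disk 1 (399 GB), disk 4 (216 GB), disk 6 (303 GB), disk 8 (496 GB), disk 9 (317 GB).
Tightest fit is disk 4 with 216 GB free.

4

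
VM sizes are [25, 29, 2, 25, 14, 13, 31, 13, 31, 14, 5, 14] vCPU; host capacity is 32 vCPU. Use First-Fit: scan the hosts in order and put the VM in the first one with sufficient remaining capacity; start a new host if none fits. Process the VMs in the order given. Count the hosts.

Put 25 vCPU in host 1; 7 vCPU remain.
Put 29 vCPU in host 2; 3 vCPU remain.
Put 2 vCPU in host 1; 5 vCPU remain.
Put 25 vCPU in host 3; 7 vCPU remain.
Put 14 vCPU in host 4; 18 vCPU remain.
Put 13 vCPU in host 4; 5 vCPU remain.
Put 31 vCPU in host 5; 1 vCPU remain.
Put 13 vCPU in host 6; 19 vCPU remain.
Put 31 vCPU in host 7; 1 vCPU remain.
Put 14 vCPU in host 6; 5 vCPU remain.
Put 5 vCPU in host 1; 0 vCPU remain.
Put 14 vCPU in host 8; 18 vCPU remain.

8 hosts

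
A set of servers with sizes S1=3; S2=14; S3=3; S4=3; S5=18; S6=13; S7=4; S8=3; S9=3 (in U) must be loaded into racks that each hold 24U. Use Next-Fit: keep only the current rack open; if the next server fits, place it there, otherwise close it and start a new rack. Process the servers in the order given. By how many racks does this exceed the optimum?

Next-Fit: [3,14,3,3] [18] [13,4,3,3] → 3 racks.
Total size 64U; any packing needs at least ⌈64/24⌉ = 3 racks.
So 3 is already optimal.

0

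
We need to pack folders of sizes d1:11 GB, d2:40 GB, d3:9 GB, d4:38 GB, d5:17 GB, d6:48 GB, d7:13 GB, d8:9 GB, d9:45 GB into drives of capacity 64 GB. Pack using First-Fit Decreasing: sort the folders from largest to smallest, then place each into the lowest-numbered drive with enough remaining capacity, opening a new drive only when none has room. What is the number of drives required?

Sorted descending: 48, 45, 40, 38, 17, 13, 11, 9, 9.
drive 1: place 48 GB, 16 GB left
drive 2: place 45 GB, 19 GB left
drive 3: place 40 GB, 24 GB left
drive 4: place 38 GB, 26 GB left
drive 2: place 17 GB, 2 GB left
drive 1: place 13 GB, 3 GB left
drive 3: place 11 GB, 13 GB left
drive 3: place 9 GB, 4 GB left
drive 4: place 9 GB, 17 GB left
Final drives: [48,13] [45,17] [40,11,9] [38,9].

4 drives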